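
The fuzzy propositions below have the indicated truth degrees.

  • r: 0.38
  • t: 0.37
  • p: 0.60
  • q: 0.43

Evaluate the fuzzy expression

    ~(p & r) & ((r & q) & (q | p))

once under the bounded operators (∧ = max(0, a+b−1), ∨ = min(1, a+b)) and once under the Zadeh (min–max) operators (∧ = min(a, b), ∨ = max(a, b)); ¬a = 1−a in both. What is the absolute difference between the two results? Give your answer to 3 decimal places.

Under bounded:
  p & r = max(0, a+b−1) on (0.60, 0.38) = 0.00
  ~(p & r) = 1 − 0.00 = 1.00
  r & q = max(0, a+b−1) on (0.38, 0.43) = 0.00
  q | p = min(1, a+b) on (0.43, 0.60) = 1.00
  (r & q) & (q | p) = max(0, a+b−1) on (0.00, 1.00) = 0.00
  ~(p & r) & ((r & q) & (q | p)) = max(0, a+b−1) on (1.00, 0.00) = 0.00
  → value = 0.0000
Under Zadeh (min–max):
  p & r = min(a, b) on (0.60, 0.38) = 0.38
  ~(p & r) = 1 − 0.38 = 0.62
  r & q = min(a, b) on (0.38, 0.43) = 0.38
  q | p = max(a, b) on (0.43, 0.60) = 0.60
  (r & q) & (q | p) = min(a, b) on (0.38, 0.60) = 0.38
  ~(p & r) & ((r & q) & (q | p)) = min(a, b) on (0.62, 0.38) = 0.38
  → value = 0.3800
|0.0000 − 0.3800| = 0.380

0.380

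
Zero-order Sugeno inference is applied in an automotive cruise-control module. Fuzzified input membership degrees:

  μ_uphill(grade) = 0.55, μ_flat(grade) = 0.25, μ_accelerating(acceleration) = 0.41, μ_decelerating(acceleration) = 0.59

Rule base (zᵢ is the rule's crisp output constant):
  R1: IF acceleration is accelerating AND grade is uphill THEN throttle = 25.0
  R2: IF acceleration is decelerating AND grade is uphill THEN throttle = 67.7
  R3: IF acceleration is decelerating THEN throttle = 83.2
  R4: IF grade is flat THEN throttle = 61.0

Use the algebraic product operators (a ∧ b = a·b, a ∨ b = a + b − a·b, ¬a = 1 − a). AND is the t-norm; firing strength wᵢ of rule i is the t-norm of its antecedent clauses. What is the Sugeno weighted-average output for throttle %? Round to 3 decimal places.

R1 (z=25.0): accelerating=0.41, uphill=0.55; AND[a·b] → w = 0.2255
R2 (z=67.7): decelerating=0.59, uphill=0.55; AND[a·b] → w = 0.3245
R3 (z=83.2): decelerating=0.59 → w = 0.5900
R4 (z=61.0): flat=0.25 → w = 0.2500
Weighted average = (0.2255·25.0 + 0.3245·67.7 + 0.5900·83.2 + 0.2500·61.0) / (0.2255 + 0.3245 + 0.5900 + 0.2500)
  = 91.9442 / 1.3900 = 66.147

66.147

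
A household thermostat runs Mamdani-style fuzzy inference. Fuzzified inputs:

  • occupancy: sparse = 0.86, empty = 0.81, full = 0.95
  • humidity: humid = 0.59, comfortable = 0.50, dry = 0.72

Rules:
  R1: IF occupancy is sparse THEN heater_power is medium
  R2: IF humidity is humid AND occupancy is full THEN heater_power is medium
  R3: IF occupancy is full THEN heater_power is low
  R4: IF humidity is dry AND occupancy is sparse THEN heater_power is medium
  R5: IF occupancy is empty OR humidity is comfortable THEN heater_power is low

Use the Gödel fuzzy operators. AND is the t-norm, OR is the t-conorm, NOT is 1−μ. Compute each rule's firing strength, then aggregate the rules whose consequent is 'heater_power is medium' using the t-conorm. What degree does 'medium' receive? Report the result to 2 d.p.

R1: sparse=0.86 → w = 0.86
R2: humid=0.59, full=0.95; AND[min(a, b)] → w = 0.59
R3: full=0.95 → w = 0.95
R4: dry=0.72, sparse=0.86; AND[min(a, b)] → w = 0.72
R5: empty=0.81, comfortable=0.50; OR[max(a, b)] → w = 0.81
Rules with consequent 'medium': {R1, R2, R4} → strengths 0.86, 0.59, 0.72
Aggregate via t-conorm [max(a, b)]: 0.86

0.86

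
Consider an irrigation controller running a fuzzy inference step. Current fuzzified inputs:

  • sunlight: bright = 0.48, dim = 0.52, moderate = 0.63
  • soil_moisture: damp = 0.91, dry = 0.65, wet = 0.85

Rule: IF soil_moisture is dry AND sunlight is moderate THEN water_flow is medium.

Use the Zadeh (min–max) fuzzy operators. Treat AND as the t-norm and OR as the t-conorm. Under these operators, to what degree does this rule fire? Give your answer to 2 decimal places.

0.63

firing strength: dry=0.65, moderate=0.63; AND[min(a, b)] → w = 0.63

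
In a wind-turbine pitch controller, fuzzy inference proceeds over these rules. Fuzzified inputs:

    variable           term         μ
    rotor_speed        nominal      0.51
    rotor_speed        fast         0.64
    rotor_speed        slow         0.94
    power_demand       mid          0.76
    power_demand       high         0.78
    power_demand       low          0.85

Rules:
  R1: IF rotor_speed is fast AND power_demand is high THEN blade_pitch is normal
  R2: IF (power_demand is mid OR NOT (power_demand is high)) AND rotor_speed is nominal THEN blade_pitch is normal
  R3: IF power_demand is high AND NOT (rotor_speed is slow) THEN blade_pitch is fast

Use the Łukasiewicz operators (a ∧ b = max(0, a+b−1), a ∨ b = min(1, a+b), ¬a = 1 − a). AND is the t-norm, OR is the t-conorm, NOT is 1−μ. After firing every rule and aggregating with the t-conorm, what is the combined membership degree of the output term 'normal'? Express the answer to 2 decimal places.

R1: fast=0.64, high=0.78; AND[max(0, a+b−1)] → w = 0.42
R2: (mid=0.76 OR ¬high=1−0.78=0.22) = 0.98; AND[max(0, a+b−1)] with nominal=0.51 → w = 0.49
R3: high=0.78, ¬slow=1−0.94=0.06; AND[max(0, a+b−1)] → w = 0.00
Rules with consequent 'normal': {R1, R2} → strengths 0.42, 0.49
Aggregate via t-conorm [min(1, a+b)]: 0.91

0.91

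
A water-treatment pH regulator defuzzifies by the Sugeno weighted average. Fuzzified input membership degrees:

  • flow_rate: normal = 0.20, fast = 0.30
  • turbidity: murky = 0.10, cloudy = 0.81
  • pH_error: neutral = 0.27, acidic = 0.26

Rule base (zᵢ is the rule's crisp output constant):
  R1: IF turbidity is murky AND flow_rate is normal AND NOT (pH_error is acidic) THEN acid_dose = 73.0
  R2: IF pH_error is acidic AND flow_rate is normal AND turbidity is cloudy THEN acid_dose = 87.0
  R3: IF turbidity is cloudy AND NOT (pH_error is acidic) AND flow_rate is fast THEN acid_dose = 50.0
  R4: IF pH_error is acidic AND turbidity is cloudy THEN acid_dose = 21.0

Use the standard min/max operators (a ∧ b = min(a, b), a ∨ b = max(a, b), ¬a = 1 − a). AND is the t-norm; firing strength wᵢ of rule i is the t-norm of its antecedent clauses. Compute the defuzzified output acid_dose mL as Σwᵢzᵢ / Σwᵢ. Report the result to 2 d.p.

R1 (z=73.0): murky=0.10, normal=0.20, ¬acidic=1−0.26=0.74; AND[min(a, b)] → w = 0.10
R2 (z=87.0): acidic=0.26, normal=0.20, cloudy=0.81; AND[min(a, b)] → w = 0.20
R3 (z=50.0): cloudy=0.81, ¬acidic=1−0.26=0.74, fast=0.30; AND[min(a, b)] → w = 0.30
R4 (z=21.0): acidic=0.26, cloudy=0.81; AND[min(a, b)] → w = 0.26
Weighted average = (0.10·73.0 + 0.20·87.0 + 0.30·50.0 + 0.26·21.0) / (0.10 + 0.20 + 0.30 + 0.26)
  = 45.1600 / 0.8600 = 52.51

52.51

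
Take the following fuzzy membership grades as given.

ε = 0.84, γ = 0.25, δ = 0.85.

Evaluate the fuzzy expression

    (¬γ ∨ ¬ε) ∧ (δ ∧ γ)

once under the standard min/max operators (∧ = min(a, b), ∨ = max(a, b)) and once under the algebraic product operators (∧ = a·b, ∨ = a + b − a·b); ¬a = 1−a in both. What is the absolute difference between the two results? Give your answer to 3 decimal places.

Under standard min/max:
  ¬γ = 1 − 0.25 = 0.75
  ¬ε = 1 − 0.84 = 0.16
  ¬γ ∨ ¬ε = max(a, b) on (0.75, 0.16) = 0.75
  δ ∧ γ = min(a, b) on (0.85, 0.25) = 0.25
  (¬γ ∨ ¬ε) ∧ (δ ∧ γ) = min(a, b) on (0.75, 0.25) = 0.25
  → value = 0.2500
Under algebraic product:
  ¬γ = 1 − 0.2500 = 0.7500
  ¬ε = 1 − 0.8400 = 0.1600
  ¬γ ∨ ¬ε = a + b − a·b on (0.7500, 0.1600) = 0.7900
  δ ∧ γ = a·b on (0.8500, 0.2500) = 0.2125
  (¬γ ∨ ¬ε) ∧ (δ ∧ γ) = a·b on (0.7900, 0.2125) = 0.1679
  → value = 0.1679
|0.2500 − 0.1679| = 0.082

0.082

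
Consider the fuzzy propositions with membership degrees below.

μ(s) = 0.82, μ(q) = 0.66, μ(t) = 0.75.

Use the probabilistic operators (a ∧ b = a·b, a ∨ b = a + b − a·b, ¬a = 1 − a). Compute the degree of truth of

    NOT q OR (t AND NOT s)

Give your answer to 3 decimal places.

0.429

NOT q = 1 − 0.6600 = 0.3400
NOT s = 1 − 0.8200 = 0.1800
t AND NOT s = a·b on (0.7500, 0.1800) = 0.1350
NOT q OR (t AND NOT s) = a + b − a·b on (0.3400, 0.1350) = 0.4291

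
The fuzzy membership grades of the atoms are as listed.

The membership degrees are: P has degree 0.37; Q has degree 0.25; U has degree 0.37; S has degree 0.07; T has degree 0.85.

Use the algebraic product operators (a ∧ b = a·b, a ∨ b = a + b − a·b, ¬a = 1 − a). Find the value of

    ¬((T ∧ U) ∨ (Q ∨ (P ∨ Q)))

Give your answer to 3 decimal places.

T ∧ U = a·b on (0.8500, 0.3700) = 0.3145
P ∨ Q = a + b − a·b on (0.3700, 0.2500) = 0.5275
Q ∨ (P ∨ Q) = a + b − a·b on (0.2500, 0.5275) = 0.6456
(T ∧ U) ∨ (Q ∨ (P ∨ Q)) = a + b − a·b on (0.3145, 0.6456) = 0.7571
¬((T ∧ U) ∨ (Q ∨ (P ∨ Q))) = 1 − 0.7571 = 0.2429

0.243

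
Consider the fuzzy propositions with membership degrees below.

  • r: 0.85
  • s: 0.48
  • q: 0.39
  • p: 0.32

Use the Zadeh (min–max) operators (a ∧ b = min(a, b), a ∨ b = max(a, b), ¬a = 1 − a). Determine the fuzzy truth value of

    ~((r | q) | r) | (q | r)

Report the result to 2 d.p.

0.85

r | q = max(a, b) on (0.85, 0.39) = 0.85
(r | q) | r = max(a, b) on (0.85, 0.85) = 0.85
~((r | q) | r) = 1 − 0.85 = 0.15
q | r = max(a, b) on (0.39, 0.85) = 0.85
~((r | q) | r) | (q | r) = max(a, b) on (0.15, 0.85) = 0.85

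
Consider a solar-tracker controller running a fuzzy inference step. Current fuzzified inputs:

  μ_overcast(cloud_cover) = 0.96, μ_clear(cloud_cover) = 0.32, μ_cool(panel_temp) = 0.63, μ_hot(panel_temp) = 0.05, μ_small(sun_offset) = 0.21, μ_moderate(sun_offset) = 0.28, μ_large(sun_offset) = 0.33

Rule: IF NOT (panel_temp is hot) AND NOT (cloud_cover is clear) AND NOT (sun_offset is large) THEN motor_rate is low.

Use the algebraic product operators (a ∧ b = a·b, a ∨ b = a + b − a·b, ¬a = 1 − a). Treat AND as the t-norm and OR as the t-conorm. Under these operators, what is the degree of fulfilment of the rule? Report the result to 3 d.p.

0.433

firing strength: ¬hot=1−0.05=0.95, ¬clear=1−0.32=0.68, ¬large=1−0.33=0.67; AND[a·b] → w = 0.4328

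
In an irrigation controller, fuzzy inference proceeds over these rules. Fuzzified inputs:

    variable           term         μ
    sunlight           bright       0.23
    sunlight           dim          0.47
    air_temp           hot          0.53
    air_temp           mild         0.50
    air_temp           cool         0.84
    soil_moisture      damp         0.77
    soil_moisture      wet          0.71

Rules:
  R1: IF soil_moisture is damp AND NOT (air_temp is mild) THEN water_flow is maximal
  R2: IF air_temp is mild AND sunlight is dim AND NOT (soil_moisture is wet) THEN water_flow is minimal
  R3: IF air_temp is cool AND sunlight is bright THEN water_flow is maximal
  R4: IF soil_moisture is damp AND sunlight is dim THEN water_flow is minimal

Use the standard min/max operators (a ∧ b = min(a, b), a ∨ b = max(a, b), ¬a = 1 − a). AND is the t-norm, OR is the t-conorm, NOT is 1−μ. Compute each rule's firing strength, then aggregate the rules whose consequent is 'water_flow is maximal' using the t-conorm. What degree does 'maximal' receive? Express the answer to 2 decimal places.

R1: damp=0.77, ¬mild=1−0.50=0.50; AND[min(a, b)] → w = 0.50
R2: mild=0.50, dim=0.47, ¬wet=1−0.71=0.29; AND[min(a, b)] → w = 0.29
R3: cool=0.84, bright=0.23; AND[min(a, b)] → w = 0.23
R4: damp=0.77, dim=0.47; AND[min(a, b)] → w = 0.47
Rules with consequent 'maximal': {R1, R3} → strengths 0.50, 0.23
Aggregate via t-conorm [max(a, b)]: 0.50

0.50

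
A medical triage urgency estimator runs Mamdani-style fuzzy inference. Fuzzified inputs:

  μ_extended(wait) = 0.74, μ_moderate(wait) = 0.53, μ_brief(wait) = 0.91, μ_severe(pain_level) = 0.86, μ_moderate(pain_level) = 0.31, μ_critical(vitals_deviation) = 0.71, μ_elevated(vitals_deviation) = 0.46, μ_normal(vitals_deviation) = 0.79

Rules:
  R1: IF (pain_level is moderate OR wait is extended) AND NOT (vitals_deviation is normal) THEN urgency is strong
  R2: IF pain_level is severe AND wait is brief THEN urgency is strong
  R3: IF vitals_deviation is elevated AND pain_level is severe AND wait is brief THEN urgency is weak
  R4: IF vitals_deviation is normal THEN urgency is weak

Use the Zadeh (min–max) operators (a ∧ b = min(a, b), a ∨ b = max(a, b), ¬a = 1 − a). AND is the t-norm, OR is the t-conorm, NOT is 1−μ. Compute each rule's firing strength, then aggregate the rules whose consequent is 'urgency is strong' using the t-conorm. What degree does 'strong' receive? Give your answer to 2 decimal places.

0.86

R1: (moderate=0.31 OR extended=0.74) = 0.74; AND[min(a, b)] with ¬normal=1−0.79=0.21 → w = 0.21
R2: severe=0.86, brief=0.91; AND[min(a, b)] → w = 0.86
R3: elevated=0.46, severe=0.86, brief=0.91; AND[min(a, b)] → w = 0.46
R4: normal=0.79 → w = 0.79
Rules with consequent 'strong': {R1, R2} → strengths 0.21, 0.86
Aggregate via t-conorm [max(a, b)]: 0.86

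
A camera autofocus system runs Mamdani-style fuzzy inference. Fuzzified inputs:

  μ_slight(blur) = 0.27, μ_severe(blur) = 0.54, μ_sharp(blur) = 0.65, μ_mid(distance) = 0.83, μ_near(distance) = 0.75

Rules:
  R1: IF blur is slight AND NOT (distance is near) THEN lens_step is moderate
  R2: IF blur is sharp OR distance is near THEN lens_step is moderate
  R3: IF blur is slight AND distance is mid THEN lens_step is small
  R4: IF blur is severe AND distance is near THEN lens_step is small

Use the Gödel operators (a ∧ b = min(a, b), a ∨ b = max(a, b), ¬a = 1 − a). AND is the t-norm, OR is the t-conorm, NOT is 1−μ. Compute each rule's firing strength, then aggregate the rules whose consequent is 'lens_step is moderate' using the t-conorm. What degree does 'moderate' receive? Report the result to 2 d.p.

R1: slight=0.27, ¬near=1−0.75=0.25; AND[min(a, b)] → w = 0.25
R2: sharp=0.65, near=0.75; OR[max(a, b)] → w = 0.75
R3: slight=0.27, mid=0.83; AND[min(a, b)] → w = 0.27
R4: severe=0.54, near=0.75; AND[min(a, b)] → w = 0.54
Rules with consequent 'moderate': {R1, R2} → strengths 0.25, 0.75
Aggregate via t-conorm [max(a, b)]: 0.75

0.75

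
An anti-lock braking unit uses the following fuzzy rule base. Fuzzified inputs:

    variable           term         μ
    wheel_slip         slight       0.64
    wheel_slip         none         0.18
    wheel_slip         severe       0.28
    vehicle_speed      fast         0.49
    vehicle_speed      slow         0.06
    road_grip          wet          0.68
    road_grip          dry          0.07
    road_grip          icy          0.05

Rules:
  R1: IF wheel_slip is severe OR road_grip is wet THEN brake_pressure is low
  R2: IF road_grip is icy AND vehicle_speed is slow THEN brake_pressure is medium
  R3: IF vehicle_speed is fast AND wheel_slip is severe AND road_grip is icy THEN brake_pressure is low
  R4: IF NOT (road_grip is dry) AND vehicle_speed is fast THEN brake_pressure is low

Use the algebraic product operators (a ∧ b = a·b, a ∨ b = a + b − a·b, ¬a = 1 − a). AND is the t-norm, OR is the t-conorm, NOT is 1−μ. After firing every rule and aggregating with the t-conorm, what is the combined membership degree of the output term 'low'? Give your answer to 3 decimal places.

0.875

R1: severe=0.28, wet=0.68; OR[a + b − a·b] → w = 0.7696
R2: icy=0.05, slow=0.06; AND[a·b] → w = 0.0030
R3: fast=0.49, severe=0.28, icy=0.05; AND[a·b] → w = 0.0069
R4: ¬dry=1−0.07=0.93, fast=0.49; AND[a·b] → w = 0.4557
Rules with consequent 'low': {R1, R3, R4} → strengths 0.7696, 0.0069, 0.4557
Aggregate via t-conorm [a + b − a·b]: 0.8755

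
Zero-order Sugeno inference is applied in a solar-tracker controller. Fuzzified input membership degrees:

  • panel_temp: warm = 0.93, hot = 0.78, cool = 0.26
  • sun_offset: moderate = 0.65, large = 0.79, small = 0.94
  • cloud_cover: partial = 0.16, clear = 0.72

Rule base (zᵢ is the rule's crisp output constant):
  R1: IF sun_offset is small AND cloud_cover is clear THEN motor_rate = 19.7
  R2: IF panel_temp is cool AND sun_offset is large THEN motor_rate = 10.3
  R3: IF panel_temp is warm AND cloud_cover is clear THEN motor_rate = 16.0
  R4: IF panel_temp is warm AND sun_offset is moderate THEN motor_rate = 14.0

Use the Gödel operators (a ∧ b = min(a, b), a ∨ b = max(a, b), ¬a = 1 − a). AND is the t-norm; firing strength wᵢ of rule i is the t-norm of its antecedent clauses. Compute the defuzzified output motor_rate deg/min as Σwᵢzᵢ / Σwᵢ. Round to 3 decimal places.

R1 (z=19.7): small=0.94, clear=0.72; AND[min(a, b)] → w = 0.72
R2 (z=10.3): cool=0.26, large=0.79; AND[min(a, b)] → w = 0.26
R3 (z=16.0): warm=0.93, clear=0.72; AND[min(a, b)] → w = 0.72
R4 (z=14.0): warm=0.93, moderate=0.65; AND[min(a, b)] → w = 0.65
Weighted average = (0.72·19.7 + 0.26·10.3 + 0.72·16.0 + 0.65·14.0) / (0.72 + 0.26 + 0.72 + 0.65)
  = 37.4820 / 2.3500 = 15.950

15.950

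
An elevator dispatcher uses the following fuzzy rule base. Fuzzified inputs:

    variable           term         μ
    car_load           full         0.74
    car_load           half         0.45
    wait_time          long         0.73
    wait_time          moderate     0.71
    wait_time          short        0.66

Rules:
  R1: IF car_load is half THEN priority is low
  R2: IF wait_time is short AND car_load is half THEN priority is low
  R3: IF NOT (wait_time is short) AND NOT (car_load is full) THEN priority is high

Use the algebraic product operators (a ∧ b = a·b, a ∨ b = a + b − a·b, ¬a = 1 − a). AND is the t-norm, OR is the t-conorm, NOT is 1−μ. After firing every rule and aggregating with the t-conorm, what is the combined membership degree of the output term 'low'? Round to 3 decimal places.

0.613

R1: half=0.45 → w = 0.4500
R2: short=0.66, half=0.45; AND[a·b] → w = 0.2970
R3: ¬short=1−0.66=0.34, ¬full=1−0.74=0.26; AND[a·b] → w = 0.0884
Rules with consequent 'low': {R1, R2} → strengths 0.4500, 0.2970
Aggregate via t-conorm [a + b − a·b]: 0.6134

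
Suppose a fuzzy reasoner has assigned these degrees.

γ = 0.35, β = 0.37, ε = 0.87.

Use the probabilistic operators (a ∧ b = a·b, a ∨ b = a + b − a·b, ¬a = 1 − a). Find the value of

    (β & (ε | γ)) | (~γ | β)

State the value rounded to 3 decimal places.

0.854

ε | γ = a + b − a·b on (0.8700, 0.3500) = 0.9155
β & (ε | γ) = a·b on (0.3700, 0.9155) = 0.3387
~γ = 1 − 0.3500 = 0.6500
~γ | β = a + b − a·b on (0.6500, 0.3700) = 0.7795
(β & (ε | γ)) | (~γ | β) = a + b − a·b on (0.3387, 0.7795) = 0.8542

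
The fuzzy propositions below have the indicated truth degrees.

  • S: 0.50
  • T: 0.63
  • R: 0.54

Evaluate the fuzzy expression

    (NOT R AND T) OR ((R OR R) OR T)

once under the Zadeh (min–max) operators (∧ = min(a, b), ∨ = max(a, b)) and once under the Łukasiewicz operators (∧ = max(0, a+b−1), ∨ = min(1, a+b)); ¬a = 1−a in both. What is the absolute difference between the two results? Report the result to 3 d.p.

0.370

Under Zadeh (min–max):
  NOT R = 1 − 0.54 = 0.46
  NOT R AND T = min(a, b) on (0.46, 0.63) = 0.46
  R OR R = max(a, b) on (0.54, 0.54) = 0.54
  (R OR R) OR T = max(a, b) on (0.54, 0.63) = 0.63
  (NOT R AND T) OR ((R OR R) OR T) = max(a, b) on (0.46, 0.63) = 0.63
  → value = 0.6300
Under Łukasiewicz:
  NOT R = 1 − 0.54 = 0.46
  NOT R AND T = max(0, a+b−1) on (0.46, 0.63) = 0.09
  R OR R = min(1, a+b) on (0.54, 0.54) = 1.00
  (R OR R) OR T = min(1, a+b) on (1.00, 0.63) = 1.00
  (NOT R AND T) OR ((R OR R) OR T) = min(1, a+b) on (0.09, 1.00) = 1.00
  → value = 1.0000
|0.6300 − 1.0000| = 0.370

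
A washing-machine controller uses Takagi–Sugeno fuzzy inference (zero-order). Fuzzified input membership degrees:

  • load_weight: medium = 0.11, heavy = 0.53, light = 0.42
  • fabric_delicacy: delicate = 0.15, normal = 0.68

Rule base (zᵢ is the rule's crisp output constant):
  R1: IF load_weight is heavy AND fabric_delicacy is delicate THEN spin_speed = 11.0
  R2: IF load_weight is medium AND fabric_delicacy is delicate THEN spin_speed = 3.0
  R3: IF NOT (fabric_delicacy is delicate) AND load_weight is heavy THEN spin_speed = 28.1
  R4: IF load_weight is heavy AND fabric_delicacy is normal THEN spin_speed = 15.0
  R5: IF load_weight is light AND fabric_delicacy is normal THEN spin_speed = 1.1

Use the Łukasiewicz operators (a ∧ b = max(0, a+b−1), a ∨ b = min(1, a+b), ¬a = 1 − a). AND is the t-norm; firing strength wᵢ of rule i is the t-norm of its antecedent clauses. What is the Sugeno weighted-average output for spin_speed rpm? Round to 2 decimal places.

R1 (z=11.0): heavy=0.53, delicate=0.15; AND[max(0, a+b−1)] → w = 0.00
R2 (z=3.0): medium=0.11, delicate=0.15; AND[max(0, a+b−1)] → w = 0.00
R3 (z=28.1): ¬delicate=1−0.15=0.85, heavy=0.53; AND[max(0, a+b−1)] → w = 0.38
R4 (z=15.0): heavy=0.53, normal=0.68; AND[max(0, a+b−1)] → w = 0.21
R5 (z=1.1): light=0.42, normal=0.68; AND[max(0, a+b−1)] → w = 0.10
Weighted average = (0.00·11.0 + 0.00·3.0 + 0.38·28.1 + 0.21·15.0 + 0.10·1.1) / (0.00 + 0.00 + 0.38 + 0.21 + 0.10)
  = 13.9380 / 0.6900 = 20.20

20.20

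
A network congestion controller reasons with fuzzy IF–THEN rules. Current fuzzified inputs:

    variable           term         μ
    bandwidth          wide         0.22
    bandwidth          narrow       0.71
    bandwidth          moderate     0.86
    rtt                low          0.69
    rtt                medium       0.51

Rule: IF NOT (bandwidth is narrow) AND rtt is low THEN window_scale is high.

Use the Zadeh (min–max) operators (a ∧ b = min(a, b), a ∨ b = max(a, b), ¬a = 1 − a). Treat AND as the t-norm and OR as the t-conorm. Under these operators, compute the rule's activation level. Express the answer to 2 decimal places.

0.29

firing strength: ¬narrow=1−0.71=0.29, low=0.69; AND[min(a, b)] → w = 0.29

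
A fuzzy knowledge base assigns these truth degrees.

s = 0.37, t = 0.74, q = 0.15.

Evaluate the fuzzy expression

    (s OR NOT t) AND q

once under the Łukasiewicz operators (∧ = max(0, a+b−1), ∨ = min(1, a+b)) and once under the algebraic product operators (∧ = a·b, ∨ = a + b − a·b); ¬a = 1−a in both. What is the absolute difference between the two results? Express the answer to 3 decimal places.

0.080

Under Łukasiewicz:
  NOT t = 1 − 0.74 = 0.26
  s OR NOT t = min(1, a+b) on (0.37, 0.26) = 0.63
  (s OR NOT t) AND q = max(0, a+b−1) on (0.63, 0.15) = 0.00
  → value = 0.0000
Under algebraic product:
  NOT t = 1 − 0.7400 = 0.2600
  s OR NOT t = a + b − a·b on (0.3700, 0.2600) = 0.5338
  (s OR NOT t) AND q = a·b on (0.5338, 0.1500) = 0.0801
  → value = 0.0801
|0.0000 − 0.0801| = 0.080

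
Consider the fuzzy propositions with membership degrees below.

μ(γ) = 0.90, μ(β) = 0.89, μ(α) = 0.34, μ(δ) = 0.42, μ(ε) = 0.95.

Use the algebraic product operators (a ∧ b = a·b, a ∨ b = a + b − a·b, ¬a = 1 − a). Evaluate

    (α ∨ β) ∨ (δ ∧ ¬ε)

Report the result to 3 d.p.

0.929

α ∨ β = a + b − a·b on (0.3400, 0.8900) = 0.9274
¬ε = 1 − 0.9500 = 0.0500
δ ∧ ¬ε = a·b on (0.4200, 0.0500) = 0.0210
(α ∨ β) ∨ (δ ∧ ¬ε) = a + b − a·b on (0.9274, 0.0210) = 0.9289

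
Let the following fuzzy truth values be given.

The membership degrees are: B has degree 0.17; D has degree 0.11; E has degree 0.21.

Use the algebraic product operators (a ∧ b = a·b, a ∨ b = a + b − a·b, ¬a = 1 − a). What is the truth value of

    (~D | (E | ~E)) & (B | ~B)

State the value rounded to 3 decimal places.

0.843

~D = 1 − 0.1100 = 0.8900
~E = 1 − 0.2100 = 0.7900
E | ~E = a + b − a·b on (0.2100, 0.7900) = 0.8341
~D | (E | ~E) = a + b − a·b on (0.8900, 0.8341) = 0.9818
~B = 1 − 0.1700 = 0.8300
B | ~B = a + b − a·b on (0.1700, 0.8300) = 0.8589
(~D | (E | ~E)) & (B | ~B) = a·b on (0.9818, 0.8589) = 0.8432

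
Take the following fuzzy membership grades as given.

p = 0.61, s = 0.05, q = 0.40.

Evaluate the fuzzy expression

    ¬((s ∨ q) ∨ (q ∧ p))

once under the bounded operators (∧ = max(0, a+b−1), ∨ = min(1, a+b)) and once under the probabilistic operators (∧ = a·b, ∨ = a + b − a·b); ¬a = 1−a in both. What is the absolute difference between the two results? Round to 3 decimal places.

0.109

Under bounded:
  s ∨ q = min(1, a+b) on (0.05, 0.40) = 0.45
  q ∧ p = max(0, a+b−1) on (0.40, 0.61) = 0.01
  (s ∨ q) ∨ (q ∧ p) = min(1, a+b) on (0.45, 0.01) = 0.46
  ¬((s ∨ q) ∨ (q ∧ p)) = 1 − 0.46 = 0.54
  → value = 0.5400
Under probabilistic:
  s ∨ q = a + b − a·b on (0.0500, 0.4000) = 0.4300
  q ∧ p = a·b on (0.4000, 0.6100) = 0.2440
  (s ∨ q) ∨ (q ∧ p) = a + b − a·b on (0.4300, 0.2440) = 0.5691
  ¬((s ∨ q) ∨ (q ∧ p)) = 1 − 0.5691 = 0.4309
  → value = 0.4309
|0.5400 − 0.4309| = 0.109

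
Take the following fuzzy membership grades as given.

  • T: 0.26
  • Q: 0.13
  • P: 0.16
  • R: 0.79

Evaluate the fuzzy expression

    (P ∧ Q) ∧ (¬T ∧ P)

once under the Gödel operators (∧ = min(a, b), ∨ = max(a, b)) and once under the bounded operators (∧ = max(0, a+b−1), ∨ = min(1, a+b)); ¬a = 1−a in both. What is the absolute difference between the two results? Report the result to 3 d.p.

0.130

Under Gödel:
  P ∧ Q = min(a, b) on (0.16, 0.13) = 0.13
  ¬T = 1 − 0.26 = 0.74
  ¬T ∧ P = min(a, b) on (0.74, 0.16) = 0.16
  (P ∧ Q) ∧ (¬T ∧ P) = min(a, b) on (0.13, 0.16) = 0.13
  → value = 0.1300
Under bounded:
  P ∧ Q = max(0, a+b−1) on (0.16, 0.13) = 0.00
  ¬T = 1 − 0.26 = 0.74
  ¬T ∧ P = max(0, a+b−1) on (0.74, 0.16) = 0.00
  (P ∧ Q) ∧ (¬T ∧ P) = max(0, a+b−1) on (0.00, 0.00) = 0.00
  → value = 0.0000
|0.1300 − 0.0000| = 0.130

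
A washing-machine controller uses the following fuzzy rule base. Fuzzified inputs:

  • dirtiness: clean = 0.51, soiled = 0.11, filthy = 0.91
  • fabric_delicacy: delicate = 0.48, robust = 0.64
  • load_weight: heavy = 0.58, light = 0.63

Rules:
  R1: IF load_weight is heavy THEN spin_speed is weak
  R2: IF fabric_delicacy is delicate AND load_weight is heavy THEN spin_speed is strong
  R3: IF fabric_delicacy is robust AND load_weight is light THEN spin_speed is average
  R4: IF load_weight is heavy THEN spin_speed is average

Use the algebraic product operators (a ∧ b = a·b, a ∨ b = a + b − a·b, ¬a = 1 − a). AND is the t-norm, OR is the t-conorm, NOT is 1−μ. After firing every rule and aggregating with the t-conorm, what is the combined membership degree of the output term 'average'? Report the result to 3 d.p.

R1: heavy=0.58 → w = 0.5800
R2: delicate=0.48, heavy=0.58; AND[a·b] → w = 0.2784
R3: robust=0.64, light=0.63; AND[a·b] → w = 0.4032
R4: heavy=0.58 → w = 0.5800
Rules with consequent 'average': {R3, R4} → strengths 0.4032, 0.5800
Aggregate via t-conorm [a + b − a·b]: 0.7493

0.749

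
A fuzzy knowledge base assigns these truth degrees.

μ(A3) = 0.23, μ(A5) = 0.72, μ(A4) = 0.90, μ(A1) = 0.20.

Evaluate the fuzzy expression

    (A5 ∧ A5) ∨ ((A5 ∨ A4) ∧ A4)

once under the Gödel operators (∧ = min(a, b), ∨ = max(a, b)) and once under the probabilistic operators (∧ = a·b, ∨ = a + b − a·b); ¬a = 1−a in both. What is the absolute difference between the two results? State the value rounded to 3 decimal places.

0.040

Under Gödel:
  A5 ∧ A5 = min(a, b) on (0.72, 0.72) = 0.72
  A5 ∨ A4 = max(a, b) on (0.72, 0.90) = 0.90
  (A5 ∨ A4) ∧ A4 = min(a, b) on (0.90, 0.90) = 0.90
  (A5 ∧ A5) ∨ ((A5 ∨ A4) ∧ A4) = max(a, b) on (0.72, 0.90) = 0.90
  → value = 0.9000
Under probabilistic:
  A5 ∧ A5 = a·b on (0.7200, 0.7200) = 0.5184
  A5 ∨ A4 = a + b − a·b on (0.7200, 0.9000) = 0.9720
  (A5 ∨ A4) ∧ A4 = a·b on (0.9720, 0.9000) = 0.8748
  (A5 ∧ A5) ∨ ((A5 ∨ A4) ∧ A4) = a + b − a·b on (0.5184, 0.8748) = 0.9397
  → value = 0.9397
|0.9000 − 0.9397| = 0.040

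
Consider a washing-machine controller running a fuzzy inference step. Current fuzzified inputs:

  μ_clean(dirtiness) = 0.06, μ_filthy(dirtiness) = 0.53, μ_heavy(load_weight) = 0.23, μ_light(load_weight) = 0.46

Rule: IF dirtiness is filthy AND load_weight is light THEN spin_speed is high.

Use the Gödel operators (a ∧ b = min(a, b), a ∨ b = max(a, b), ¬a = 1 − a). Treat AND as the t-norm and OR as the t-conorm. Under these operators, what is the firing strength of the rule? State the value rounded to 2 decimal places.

firing strength: filthy=0.53, light=0.46; AND[min(a, b)] → w = 0.46

0.46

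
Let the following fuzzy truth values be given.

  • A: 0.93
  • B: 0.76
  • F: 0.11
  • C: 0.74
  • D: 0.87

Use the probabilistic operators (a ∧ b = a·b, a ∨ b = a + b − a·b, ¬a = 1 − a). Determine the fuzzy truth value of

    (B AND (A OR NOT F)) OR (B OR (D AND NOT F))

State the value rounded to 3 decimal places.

NOT F = 1 − 0.1100 = 0.8900
A OR NOT F = a + b − a·b on (0.9300, 0.8900) = 0.9923
B AND (A OR NOT F) = a·b on (0.7600, 0.9923) = 0.7541
NOT F = 1 − 0.1100 = 0.8900
D AND NOT F = a·b on (0.8700, 0.8900) = 0.7743
B OR (D AND NOT F) = a + b − a·b on (0.7600, 0.7743) = 0.9458
(B AND (A OR NOT F)) OR (B OR (D AND NOT F)) = a + b − a·b on (0.7541, 0.9458) = 0.9867

0.987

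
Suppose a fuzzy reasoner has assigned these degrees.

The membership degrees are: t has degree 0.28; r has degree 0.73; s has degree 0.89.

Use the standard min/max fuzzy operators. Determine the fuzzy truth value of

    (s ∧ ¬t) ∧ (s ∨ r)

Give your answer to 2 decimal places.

¬t = 1 − 0.28 = 0.72
s ∧ ¬t = min(a, b) on (0.89, 0.72) = 0.72
s ∨ r = max(a, b) on (0.89, 0.73) = 0.89
(s ∧ ¬t) ∧ (s ∨ r) = min(a, b) on (0.72, 0.89) = 0.72

0.72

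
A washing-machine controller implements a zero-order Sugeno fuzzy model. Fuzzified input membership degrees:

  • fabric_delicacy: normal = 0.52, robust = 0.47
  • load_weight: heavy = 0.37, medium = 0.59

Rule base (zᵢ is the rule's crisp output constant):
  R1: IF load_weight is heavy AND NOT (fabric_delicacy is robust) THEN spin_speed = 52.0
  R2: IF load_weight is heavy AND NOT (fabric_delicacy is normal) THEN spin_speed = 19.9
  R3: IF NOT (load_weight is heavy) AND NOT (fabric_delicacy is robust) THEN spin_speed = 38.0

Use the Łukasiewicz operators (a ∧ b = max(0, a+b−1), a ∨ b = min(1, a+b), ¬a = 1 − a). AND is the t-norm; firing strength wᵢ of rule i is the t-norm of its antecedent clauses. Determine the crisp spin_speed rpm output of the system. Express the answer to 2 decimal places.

R1 (z=52.0): heavy=0.37, ¬robust=1−0.47=0.53; AND[max(0, a+b−1)] → w = 0.00
R2 (z=19.9): heavy=0.37, ¬normal=1−0.52=0.48; AND[max(0, a+b−1)] → w = 0.00
R3 (z=38.0): ¬heavy=1−0.37=0.63, ¬robust=1−0.47=0.53; AND[max(0, a+b−1)] → w = 0.16
Weighted average = (0.00·52.0 + 0.00·19.9 + 0.16·38.0) / (0.00 + 0.00 + 0.16)
  = 6.0800 / 0.1600 = 38.00

38.00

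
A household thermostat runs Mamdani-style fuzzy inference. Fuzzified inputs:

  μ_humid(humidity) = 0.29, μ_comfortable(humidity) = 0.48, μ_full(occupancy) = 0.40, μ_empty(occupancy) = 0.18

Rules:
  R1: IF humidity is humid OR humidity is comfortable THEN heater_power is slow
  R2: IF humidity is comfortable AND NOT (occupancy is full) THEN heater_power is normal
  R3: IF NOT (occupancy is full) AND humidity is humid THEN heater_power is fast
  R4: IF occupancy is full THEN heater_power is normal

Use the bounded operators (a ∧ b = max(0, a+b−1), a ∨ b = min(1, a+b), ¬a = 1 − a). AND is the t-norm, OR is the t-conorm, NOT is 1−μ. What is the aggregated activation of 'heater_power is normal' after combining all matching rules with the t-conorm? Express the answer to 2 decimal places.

0.48

R1: humid=0.29, comfortable=0.48; OR[min(1, a+b)] → w = 0.77
R2: comfortable=0.48, ¬full=1−0.40=0.60; AND[max(0, a+b−1)] → w = 0.08
R3: ¬full=1−0.40=0.60, humid=0.29; AND[max(0, a+b−1)] → w = 0.00
R4: full=0.40 → w = 0.40
Rules with consequent 'normal': {R2, R4} → strengths 0.08, 0.40
Aggregate via t-conorm [min(1, a+b)]: 0.48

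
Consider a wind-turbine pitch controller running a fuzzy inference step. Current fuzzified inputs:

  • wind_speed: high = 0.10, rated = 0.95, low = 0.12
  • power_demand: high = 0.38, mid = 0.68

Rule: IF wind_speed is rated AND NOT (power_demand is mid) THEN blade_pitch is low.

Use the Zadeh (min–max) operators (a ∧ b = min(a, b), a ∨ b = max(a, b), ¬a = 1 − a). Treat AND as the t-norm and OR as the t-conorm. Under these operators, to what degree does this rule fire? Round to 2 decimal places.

firing strength: rated=0.95, ¬mid=1−0.68=0.32; AND[min(a, b)] → w = 0.32

0.32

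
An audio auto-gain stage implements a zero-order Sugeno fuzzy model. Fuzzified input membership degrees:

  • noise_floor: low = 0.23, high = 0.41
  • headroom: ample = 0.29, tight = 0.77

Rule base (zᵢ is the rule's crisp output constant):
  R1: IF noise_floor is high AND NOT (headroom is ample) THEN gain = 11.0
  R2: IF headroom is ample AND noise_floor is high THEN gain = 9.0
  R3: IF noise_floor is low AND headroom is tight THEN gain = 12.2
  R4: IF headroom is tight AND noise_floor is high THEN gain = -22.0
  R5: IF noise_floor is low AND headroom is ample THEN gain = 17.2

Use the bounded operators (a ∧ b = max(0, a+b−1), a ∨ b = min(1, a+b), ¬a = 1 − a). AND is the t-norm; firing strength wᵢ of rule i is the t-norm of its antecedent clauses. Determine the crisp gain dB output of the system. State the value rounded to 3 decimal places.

-8.800

R1 (z=11.0): high=0.41, ¬ample=1−0.29=0.71; AND[max(0, a+b−1)] → w = 0.12
R2 (z=9.0): ample=0.29, high=0.41; AND[max(0, a+b−1)] → w = 0.00
R3 (z=12.2): low=0.23, tight=0.77; AND[max(0, a+b−1)] → w = 0.00
R4 (z=-22.0): tight=0.77, high=0.41; AND[max(0, a+b−1)] → w = 0.18
R5 (z=17.2): low=0.23, ample=0.29; AND[max(0, a+b−1)] → w = 0.00
Weighted average = (0.12·11.0 + 0.00·9.0 + 0.00·12.2 + 0.18·-22.0 + 0.00·17.2) / (0.12 + 0.00 + 0.00 + 0.18 + 0.00)
  = -2.6400 / 0.3000 = -8.800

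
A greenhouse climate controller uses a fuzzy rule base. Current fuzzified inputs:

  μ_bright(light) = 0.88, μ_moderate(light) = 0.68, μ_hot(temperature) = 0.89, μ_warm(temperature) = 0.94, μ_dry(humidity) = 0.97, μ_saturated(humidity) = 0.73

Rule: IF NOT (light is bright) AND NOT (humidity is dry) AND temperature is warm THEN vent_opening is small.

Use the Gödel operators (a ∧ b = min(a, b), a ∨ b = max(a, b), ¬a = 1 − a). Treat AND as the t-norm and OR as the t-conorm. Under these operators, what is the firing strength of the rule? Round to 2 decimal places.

firing strength: ¬bright=1−0.88=0.12, ¬dry=1−0.97=0.03, warm=0.94; AND[min(a, b)] → w = 0.03

0.03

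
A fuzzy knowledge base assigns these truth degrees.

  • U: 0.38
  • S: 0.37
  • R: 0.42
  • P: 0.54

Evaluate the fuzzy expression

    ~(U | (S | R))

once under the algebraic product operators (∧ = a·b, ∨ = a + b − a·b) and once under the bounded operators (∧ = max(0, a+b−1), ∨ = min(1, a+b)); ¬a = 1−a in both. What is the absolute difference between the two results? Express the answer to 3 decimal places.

Under algebraic product:
  S | R = a + b − a·b on (0.3700, 0.4200) = 0.6346
  U | (S | R) = a + b − a·b on (0.3800, 0.6346) = 0.7735
  ~(U | (S | R)) = 1 − 0.7735 = 0.2265
  → value = 0.2265
Under bounded:
  S | R = min(1, a+b) on (0.37, 0.42) = 0.79
  U | (S | R) = min(1, a+b) on (0.38, 0.79) = 1.00
  ~(U | (S | R)) = 1 − 1.00 = 0.00
  → value = 0.0000
|0.2265 − 0.0000| = 0.227

0.227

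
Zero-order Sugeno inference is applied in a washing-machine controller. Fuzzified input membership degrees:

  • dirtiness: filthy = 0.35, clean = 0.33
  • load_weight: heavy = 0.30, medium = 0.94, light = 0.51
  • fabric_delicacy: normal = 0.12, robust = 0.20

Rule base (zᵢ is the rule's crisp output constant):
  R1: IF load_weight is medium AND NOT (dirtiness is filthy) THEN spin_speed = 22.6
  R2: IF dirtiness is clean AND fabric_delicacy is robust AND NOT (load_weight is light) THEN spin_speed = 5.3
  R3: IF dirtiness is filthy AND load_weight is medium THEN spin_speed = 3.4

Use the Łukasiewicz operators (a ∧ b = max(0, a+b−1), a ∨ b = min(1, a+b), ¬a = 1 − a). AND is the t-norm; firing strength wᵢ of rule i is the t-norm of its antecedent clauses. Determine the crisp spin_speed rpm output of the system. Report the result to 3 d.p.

16.273

R1 (z=22.6): medium=0.94, ¬filthy=1−0.35=0.65; AND[max(0, a+b−1)] → w = 0.59
R2 (z=5.3): clean=0.33, robust=0.20, ¬light=1−0.51=0.49; AND[max(0, a+b−1)] → w = 0.00
R3 (z=3.4): filthy=0.35, medium=0.94; AND[max(0, a+b−1)] → w = 0.29
Weighted average = (0.59·22.6 + 0.00·5.3 + 0.29·3.4) / (0.59 + 0.00 + 0.29)
  = 14.3200 / 0.8800 = 16.273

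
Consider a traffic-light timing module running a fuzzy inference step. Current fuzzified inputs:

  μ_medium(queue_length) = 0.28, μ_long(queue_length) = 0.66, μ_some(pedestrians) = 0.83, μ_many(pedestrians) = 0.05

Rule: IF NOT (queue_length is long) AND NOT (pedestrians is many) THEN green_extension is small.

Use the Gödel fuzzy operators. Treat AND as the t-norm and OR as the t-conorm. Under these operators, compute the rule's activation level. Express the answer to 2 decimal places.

0.34

firing strength: ¬long=1−0.66=0.34, ¬many=1−0.05=0.95; AND[min(a, b)] → w = 0.34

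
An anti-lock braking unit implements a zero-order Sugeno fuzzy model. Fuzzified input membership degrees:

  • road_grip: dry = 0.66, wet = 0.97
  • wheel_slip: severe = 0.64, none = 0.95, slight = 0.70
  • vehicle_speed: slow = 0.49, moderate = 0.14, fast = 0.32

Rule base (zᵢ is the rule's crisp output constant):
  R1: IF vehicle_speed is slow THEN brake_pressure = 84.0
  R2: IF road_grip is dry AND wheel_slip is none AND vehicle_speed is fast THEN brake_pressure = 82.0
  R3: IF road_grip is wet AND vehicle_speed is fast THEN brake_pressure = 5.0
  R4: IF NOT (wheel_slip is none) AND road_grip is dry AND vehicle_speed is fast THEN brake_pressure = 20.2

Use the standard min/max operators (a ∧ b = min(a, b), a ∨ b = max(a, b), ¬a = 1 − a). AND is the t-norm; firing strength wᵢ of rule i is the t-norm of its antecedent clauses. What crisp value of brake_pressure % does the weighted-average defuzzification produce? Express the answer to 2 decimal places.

R1 (z=84.0): slow=0.49 → w = 0.49
R2 (z=82.0): dry=0.66, none=0.95, fast=0.32; AND[min(a, b)] → w = 0.32
R3 (z=5.0): wet=0.97, fast=0.32; AND[min(a, b)] → w = 0.32
R4 (z=20.2): ¬none=1−0.95=0.05, dry=0.66, fast=0.32; AND[min(a, b)] → w = 0.05
Weighted average = (0.49·84.0 + 0.32·82.0 + 0.32·5.0 + 0.05·20.2) / (0.49 + 0.32 + 0.32 + 0.05)
  = 70.0100 / 1.1800 = 59.33

59.33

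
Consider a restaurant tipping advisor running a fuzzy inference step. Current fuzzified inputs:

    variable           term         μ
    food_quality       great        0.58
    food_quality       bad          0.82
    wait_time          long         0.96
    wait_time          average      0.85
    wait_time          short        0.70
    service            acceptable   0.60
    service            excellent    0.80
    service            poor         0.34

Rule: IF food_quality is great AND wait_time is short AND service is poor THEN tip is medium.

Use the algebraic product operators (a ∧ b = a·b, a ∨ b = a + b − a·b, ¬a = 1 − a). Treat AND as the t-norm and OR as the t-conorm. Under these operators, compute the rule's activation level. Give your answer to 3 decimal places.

0.138

firing strength: great=0.58, short=0.70, poor=0.34; AND[a·b] → w = 0.1380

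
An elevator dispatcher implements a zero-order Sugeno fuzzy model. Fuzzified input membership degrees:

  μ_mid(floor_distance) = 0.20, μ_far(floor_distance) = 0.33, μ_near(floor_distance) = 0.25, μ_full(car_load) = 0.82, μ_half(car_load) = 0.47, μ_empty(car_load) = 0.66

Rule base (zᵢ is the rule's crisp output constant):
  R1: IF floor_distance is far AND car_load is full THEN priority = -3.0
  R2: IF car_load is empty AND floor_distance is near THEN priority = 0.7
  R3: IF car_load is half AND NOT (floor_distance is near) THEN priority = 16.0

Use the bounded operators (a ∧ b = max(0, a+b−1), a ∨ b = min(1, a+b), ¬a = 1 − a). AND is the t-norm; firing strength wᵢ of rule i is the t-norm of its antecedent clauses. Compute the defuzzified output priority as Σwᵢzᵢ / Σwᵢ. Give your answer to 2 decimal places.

8.30

R1 (z=-3.0): far=0.33, full=0.82; AND[max(0, a+b−1)] → w = 0.15
R2 (z=0.7): empty=0.66, near=0.25; AND[max(0, a+b−1)] → w = 0.00
R3 (z=16.0): half=0.47, ¬near=1−0.25=0.75; AND[max(0, a+b−1)] → w = 0.22
Weighted average = (0.15·-3.0 + 0.00·0.7 + 0.22·16.0) / (0.15 + 0.00 + 0.22)
  = 3.0700 / 0.3700 = 8.30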